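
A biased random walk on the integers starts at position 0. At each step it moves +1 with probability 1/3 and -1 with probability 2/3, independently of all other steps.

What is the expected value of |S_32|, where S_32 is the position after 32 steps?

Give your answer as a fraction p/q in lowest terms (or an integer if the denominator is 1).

Answer: 2217534842490272/205891132094649

Derivation:
S_32 takes values m ≡ 0 (mod 2) with |m| ≤ 32; P(S_32=m) = C(32,(32+m)/2) · (1/3)^((32+m)/2) · (2/3)^((32-m)/2).
Distribution: P(S=-32)=4294967296/1853020188851841, P(S=-30)=68719476736/1853020188851841, P(S=-28)=532575944704/1853020188851841, P(S=-26)=2662879723520/1853020188851841, P(S=-24)=9652938997760/1853020188851841, P(S=-22)=27028229193728/1853020188851841, P(S=-20)=6757057298432/205891132094649, P(S=-18)=12548820697088/205891132094649, P(S=-16)=19607532339200/205891132094649, P(S=-14)=78430129356800/617673396283947, P(S=-12)=90194648760320/617673396283947, P(S=-10)=90194648760320/617673396283947, P(S=-8)=78920317665280/617673396283947, P(S=-6)=60707936665600/617673396283947, P(S=-4)=41194671308800/617673396283947, P(S=-2)=8238934261760/205891132094649, P(S=0)=4376933826560/205891132094649, P(S=2)=2059733565440/205891132094649, P(S=4)=2574666956800/617673396283947, P(S=6)=948561510400/617673396283947, P(S=8)=308282490880/617673396283947, P(S=10)=88080711680/617673396283947, P(S=12)=22020177920/617673396283947, P(S=14)=4786995200/617673396283947, P(S=16)=299187200/205891132094649, P(S=18)=47869952/205891132094649, P(S=20)=6444032/205891132094649, P(S=22)=6444032/1853020188851841, P(S=24)=575360/1853020188851841, P(S=26)=39680/1853020188851841, P(S=28)=1984/1853020188851841, P(S=30)=64/1853020188851841, P(S=32)=1/1853020188851841
E[|S_32|] = Σ_m |m|·P(S_32=m) = 2217534842490272/205891132094649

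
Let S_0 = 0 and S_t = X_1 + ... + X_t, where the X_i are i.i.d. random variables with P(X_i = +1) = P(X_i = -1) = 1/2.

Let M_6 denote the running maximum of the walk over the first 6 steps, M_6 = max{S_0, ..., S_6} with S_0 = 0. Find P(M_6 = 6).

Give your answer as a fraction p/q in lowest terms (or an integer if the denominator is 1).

Answer: 1/64

Derivation:
Let M_6 = max(S_0,...,S_6). Use the reflection principle: for j ≥ 1, #{paths with M_6 ≥ j} = #{S_6 ≥ j} + #{S_6 ≥ j+1}.
By reflection, #{M_6 ≥ 6} = #{S_6 ≥ 6} + #{S_6 ≥ 7} = 1 + 0 = 1.
#{M_6 ≥ 7} = #{S_6 ≥ 7} + #{S_6 ≥ 8} = 0 + 0 = 0.
#{M_6 = 6} = 1 - 0 = 1.
P(M_6 = 6) = 1/64 = 1/64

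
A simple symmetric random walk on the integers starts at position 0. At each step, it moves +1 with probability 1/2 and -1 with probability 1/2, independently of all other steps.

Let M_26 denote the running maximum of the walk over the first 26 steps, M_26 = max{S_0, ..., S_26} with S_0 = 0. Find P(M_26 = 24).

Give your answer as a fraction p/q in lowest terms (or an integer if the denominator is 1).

Let M_26 = max(S_0,...,S_26). Use the reflection principle: for j ≥ 1, #{paths with M_26 ≥ j} = #{S_26 ≥ j} + #{S_26 ≥ j+1}.
By reflection, #{M_26 ≥ 24} = #{S_26 ≥ 24} + #{S_26 ≥ 25} = 27 + 1 = 28.
#{M_26 ≥ 25} = #{S_26 ≥ 25} + #{S_26 ≥ 26} = 1 + 1 = 2.
#{M_26 = 24} = 28 - 2 = 26.
P(M_26 = 24) = 26/67108864 = 13/33554432

Answer: 13/33554432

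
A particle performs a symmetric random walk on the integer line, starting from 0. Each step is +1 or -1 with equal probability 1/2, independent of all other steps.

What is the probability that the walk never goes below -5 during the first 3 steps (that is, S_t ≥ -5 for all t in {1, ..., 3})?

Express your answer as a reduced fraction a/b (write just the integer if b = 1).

Let f(t,s) = #length-t paths at position s with S_1..S_t all ≥ -5.
f(t,s) = f(t-1,s-1) + f(t-1,s+1) for s ≥ -5; f(t,s) = 0 for s < -5.
t=0: f(0,0)=1
t=1: f(1,-1)=1 f(1,1)=1
t=2: f(2,-2)=1 f(2,0)=2 f(2,2)=1
t=3: f(3,-3)=1 f(3,-1)=3 f(3,1)=3 f(3,3)=1
Σ_s f(3,s) = 8
P = 8/8 = 1

Answer: 1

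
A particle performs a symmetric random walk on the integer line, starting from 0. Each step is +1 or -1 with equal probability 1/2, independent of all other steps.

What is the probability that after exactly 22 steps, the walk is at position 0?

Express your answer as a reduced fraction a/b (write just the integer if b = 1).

Answer: 88179/524288

Derivation:
To return to 0 after 22 steps: need exactly 11 steps of +1 and 11 of -1.
Favorable paths: C(22,11) = 705432
Total paths: 2^22 = 4194304
P = 705432/4194304 = 88179/524288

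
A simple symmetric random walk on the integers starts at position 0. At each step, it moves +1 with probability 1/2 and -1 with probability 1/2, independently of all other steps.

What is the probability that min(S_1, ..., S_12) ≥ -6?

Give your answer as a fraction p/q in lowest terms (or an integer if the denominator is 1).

Let f(t,s) = #length-t paths at position s with S_1..S_t all ≥ -6.
f(t,s) = f(t-1,s-1) + f(t-1,s+1) for s ≥ -6; f(t,s) = 0 for s < -6.
t=0: f(0,0)=1
t=1: f(1,-1)=1 f(1,1)=1
t=2: f(2,-2)=1 f(2,0)=2 f(2,2)=1
t=3: f(3,-3)=1 f(3,-1)=3 f(3,1)=3 f(3,3)=1
t=4: f(4,-4)=1 f(4,-2)=4 f(4,0)=6 f(4,2)=4 f(4,4)=1
t=5: f(5,-5)=1 f(5,-3)=5 f(5,-1)=10 f(5,1)=10 f(5,3)=5 f(5,5)=1
t=6: f(6,-6)=1 f(6,-4)=6 f(6,-2)=15 f(6,0)=20 f(6,2)=15 f(6,4)=6 f(6,6)=1
t=7: f(7,-5)=7 f(7,-3)=21 f(7,-1)=35 f(7,1)=35 f(7,3)=21 f(7,5)=7 f(7,7)=1
t=8: f(8,-6)=7 f(8,-4)=28 f(8,-2)=56 f(8,0)=70 f(8,2)=56 f(8,4)=28 f(8,6)=8 f(8,8)=1
t=9: f(9,-5)=35 f(9,-3)=84 f(9,-1)=126 f(9,1)=126 f(9,3)=84 f(9,5)=36 f(9,7)=9 f(9,9)=1
t=10: f(10,-6)=35 f(10,-4)=119 f(10,-2)=210 f(10,0)=252 f(10,2)=210 f(10,4)=120 f(10,6)=45 f(10,8)=10 f(10,10)=1
t=11: f(11,-5)=154 f(11,-3)=329 f(11,-1)=462 f(11,1)=462 f(11,3)=330 f(11,5)=165 f(11,7)=55 f(11,9)=11 f(11,11)=1
t=12: f(12,-6)=154 f(12,-4)=483 f(12,-2)=791 f(12,0)=924 f(12,2)=792 f(12,4)=495 f(12,6)=220 f(12,8)=66 f(12,10)=12 f(12,12)=1
Σ_s f(12,s) = 3938
P = 3938/4096 = 1969/2048

Answer: 1969/2048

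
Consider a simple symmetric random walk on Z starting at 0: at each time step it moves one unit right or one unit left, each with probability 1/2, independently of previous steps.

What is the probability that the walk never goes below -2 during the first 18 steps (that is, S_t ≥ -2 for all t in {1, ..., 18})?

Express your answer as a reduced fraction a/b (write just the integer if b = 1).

Let f(t,s) = #length-t paths at position s with S_1..S_t all ≥ -2.
f(t,s) = f(t-1,s-1) + f(t-1,s+1) for s ≥ -2; f(t,s) = 0 for s < -2.
t=0: f(0,0)=1
t=1: f(1,-1)=1 f(1,1)=1
t=2: f(2,-2)=1 f(2,0)=2 f(2,2)=1
t=3: f(3,-1)=3 f(3,1)=3 f(3,3)=1
t=4: f(4,-2)=3 f(4,0)=6 f(4,2)=4 f(4,4)=1
t=5: f(5,-1)=9 f(5,1)=10 f(5,3)=5 f(5,5)=1
t=6: f(6,-2)=9 f(6,0)=19 f(6,2)=15 f(6,4)=6 f(6,6)=1
t=7: f(7,-1)=28 f(7,1)=34 f(7,3)=21 f(7,5)=7 f(7,7)=1
t=8: f(8,-2)=28 f(8,0)=62 f(8,2)=55 f(8,4)=28 f(8,6)=8 f(8,8)=1
t=9: f(9,-1)=90 f(9,1)=117 f(9,3)=83 f(9,5)=36 f(9,7)=9 f(9,9)=1
t=10: f(10,-2)=90 f(10,0)=207 f(10,2)=200 f(10,4)=119 f(10,6)=45 f(10,8)=10 f(10,10)=1
t=11: f(11,-1)=297 f(11,1)=407 f(11,3)=319 f(11,5)=164 f(11,7)=55 f(11,9)=11 f(11,11)=1
t=12: f(12,-2)=297 f(12,0)=704 f(12,2)=726 f(12,4)=483 f(12,6)=219 f(12,8)=66 f(12,10)=12 f(12,12)=1
t=13: f(13,-1)=1001 f(13,1)=1430 f(13,3)=1209 f(13,5)=702 f(13,7)=285 f(13,9)=78 f(13,11)=13 f(13,13)=1
t=14: f(14,-2)=1001 f(14,0)=2431 f(14,2)=2639 f(14,4)=1911 f(14,6)=987 f(14,8)=363 f(14,10)=91 f(14,12)=14 f(14,14)=1
t=15: f(15,-1)=3432 f(15,1)=5070 f(15,3)=4550 f(15,5)=2898 f(15,7)=1350 f(15,9)=454 f(15,11)=105 f(15,13)=15 f(15,15)=1
t=16: f(16,-2)=3432 f(16,0)=8502 f(16,2)=9620 f(16,4)=7448 f(16,6)=4248 f(16,8)=1804 f(16,10)=559 f(16,12)=120 f(16,14)=16 f(16,16)=1
t=17: f(17,-1)=11934 f(17,1)=18122 f(17,3)=17068 f(17,5)=11696 f(17,7)=6052 f(17,9)=2363 f(17,11)=679 f(17,13)=136 f(17,15)=17 f(17,17)=1
t=18: f(18,-2)=11934 f(18,0)=30056 f(18,2)=35190 f(18,4)=28764 f(18,6)=17748 f(18,8)=8415 f(18,10)=3042 f(18,12)=815 f(18,14)=153 f(18,16)=18 f(18,18)=1
Σ_s f(18,s) = 136136
P = 136136/262144 = 17017/32768

Answer: 17017/32768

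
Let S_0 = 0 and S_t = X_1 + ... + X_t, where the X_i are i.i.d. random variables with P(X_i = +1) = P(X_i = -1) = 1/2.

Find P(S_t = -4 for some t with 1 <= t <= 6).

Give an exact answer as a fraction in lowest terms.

Answer: 1/8

Derivation:
Count via complement. Let g(t,s) = #length-t paths at position s with S_1..S_t all ≠ -4.
g(t,s) = g(t-1,s-1) + g(t-1,s+1) for s ≠ -4; g(t,-4) = 0.
t=0: g(0,0)=1
t=1: g(1,-1)=1 g(1,1)=1
t=2: g(2,-2)=1 g(2,0)=2 g(2,2)=1
t=3: g(3,-3)=1 g(3,-1)=3 g(3,1)=3 g(3,3)=1
t=4: g(4,-2)=4 g(4,0)=6 g(4,2)=4 g(4,4)=1
t=5: g(5,-3)=4 g(5,-1)=10 g(5,1)=10 g(5,3)=5 g(5,5)=1
t=6: g(6,-2)=14 g(6,0)=20 g(6,2)=15 g(6,4)=6 g(6,6)=1
Paths never hitting -4: Σ_s g(6,s) = 56
Paths hitting -4: 2^6 - 56 = 8
P = 8/64 = 1/8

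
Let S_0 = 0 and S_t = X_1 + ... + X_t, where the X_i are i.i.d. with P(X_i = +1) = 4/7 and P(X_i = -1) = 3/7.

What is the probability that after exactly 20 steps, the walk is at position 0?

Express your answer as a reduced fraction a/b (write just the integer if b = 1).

Answer: 11439604544569344/79792266297612001

Derivation:
To be at 0 after 20 steps: need exactly 10 steps of +1 and 10 of -1.
Number of such sequences: C(20,10) = 184756
Each has probability (4/7)^10 · (3/7)^10 = 61917364224/79792266297612001
P = 184756 · 61917364224/79792266297612001 = 11439604544569344/79792266297612001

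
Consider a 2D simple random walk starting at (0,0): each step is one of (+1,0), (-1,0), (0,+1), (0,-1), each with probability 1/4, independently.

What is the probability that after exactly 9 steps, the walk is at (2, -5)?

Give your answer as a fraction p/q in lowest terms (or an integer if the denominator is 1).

Let h be the number of horizontal steps (so 9-h are vertical). To end at (2,-5) need (h+2)/2 right-steps and ((9-h)-5)/2 up-steps.
Sum over h with 2 ≤ h ≤ 4, h ≡ 0 (mod 2), 9-h ≡ 1 (mod 2):
h=2: C(9,2)·C(2,2)·C(7,1) = 36·1·7 = 252
h=4: C(9,4)·C(4,3)·C(5,0) = 126·4·1 = 504
Total favorable: 756
Total paths: 4^9 = 262144
P = 756/262144 = 189/65536

Answer: 189/65536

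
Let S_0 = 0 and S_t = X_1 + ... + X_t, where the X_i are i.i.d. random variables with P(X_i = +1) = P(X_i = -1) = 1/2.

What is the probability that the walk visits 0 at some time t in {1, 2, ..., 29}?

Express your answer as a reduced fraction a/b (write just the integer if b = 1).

Count via complement. Let g(t,s) = #length-t paths at position s with S_1..S_t all ≠ 0.
g(t,s) = g(t-1,s-1) + g(t-1,s+1) for s ≠ 0; g(t,0) = 0.
t=0: g(0,0)=1
t=1: g(1,-1)=1 g(1,1)=1
t=2: g(2,-2)=1 g(2,2)=1
t=3: g(3,-3)=1 g(3,-1)=1 g(3,1)=1 g(3,3)=1
t=4: g(4,-4)=1 g(4,-2)=2 g(4,2)=2 g(4,4)=1
t=5: g(5,-5)=1 g(5,-3)=3 g(5,-1)=2 g(5,1)=2 g(5,3)=3 g(5,5)=1
t=6: g(6,-6)=1 g(6,-4)=4 g(6,-2)=5 g(6,2)=5 g(6,4)=4 g(6,6)=1
t=7: g(7,-7)=1 g(7,-5)=5 g(7,-3)=9 g(7,-1)=5 g(7,1)=5 g(7,3)=9 g(7,5)=5 g(7,7)=1
t=8: g(8,-8)=1 g(8,-6)=6 g(8,-4)=14 g(8,-2)=14 g(8,2)=14 g(8,4)=14 g(8,6)=6 g(8,8)=1
t=9: g(9,-9)=1 g(9,-7)=7 g(9,-5)=20 g(9,-3)=28 g(9,-1)=14 g(9,1)=14 g(9,3)=28 g(9,5)=20 g(9,7)=7 g(9,9)=1
t=10: g(10,-10)=1 g(10,-8)=8 g(10,-6)=27 g(10,-4)=48 g(10,-2)=42 g(10,2)=42 g(10,4)=48 g(10,6)=27 g(10,8)=8 g(10,10)=1
t=11: g(11,-11)=1 g(11,-9)=9 g(11,-7)=35 g(11,-5)=75 g(11,-3)=90 g(11,-1)=42 g(11,1)=42 g(11,3)=90 g(11,5)=75 g(11,7)=35 g(11,9)=9 g(11,11)=1
t=12: g(12,-12)=1 g(12,-10)=10 g(12,-8)=44 g(12,-6)=110 g(12,-4)=165 g(12,-2)=132 g(12,2)=132 g(12,4)=165 g(12,6)=110 g(12,8)=44 g(12,10)=10 g(12,12)=1
t=13: g(13,-13)=1 g(13,-11)=11 g(13,-9)=54 g(13,-7)=154 g(13,-5)=275 g(13,-3)=297 g(13,-1)=132 g(13,1)=132 g(13,3)=297 g(13,5)=275 g(13,7)=154 g(13,9)=54 g(13,11)=11 g(13,13)=1
t=14: g(14,-14)=1 g(14,-12)=12 g(14,-10)=65 g(14,-8)=208 g(14,-6)=429 g(14,-4)=572 g(14,-2)=429 g(14,2)=429 g(14,4)=572 g(14,6)=429 g(14,8)=208 g(14,10)=65 g(14,12)=12 g(14,14)=1
t=15: g(15,-15)=1 g(15,-13)=13 g(15,-11)=77 g(15,-9)=273 g(15,-7)=637 g(15,-5)=1001 g(15,-3)=1001 g(15,-1)=429 g(15,1)=429 g(15,3)=1001 g(15,5)=1001 g(15,7)=637 g(15,9)=273 g(15,11)=77 g(15,13)=13 g(15,15)=1
t=16: g(16,-16)=1 g(16,-14)=14 g(16,-12)=90 g(16,-10)=350 g(16,-8)=910 g(16,-6)=1638 g(16,-4)=2002 g(16,-2)=1430 g(16,2)=1430 g(16,4)=2002 g(16,6)=1638 g(16,8)=910 g(16,10)=350 g(16,12)=90 g(16,14)=14 g(16,16)=1
t=17: g(17,-17)=1 g(17,-15)=15 g(17,-13)=104 g(17,-11)=440 g(17,-9)=1260 g(17,-7)=2548 g(17,-5)=3640 g(17,-3)=3432 g(17,-1)=1430 g(17,1)=1430 g(17,3)=3432 g(17,5)=3640 g(17,7)=2548 g(17,9)=1260 g(17,11)=440 g(17,13)=104 g(17,15)=15 g(17,17)=1
t=18: g(18,-18)=1 g(18,-16)=16 g(18,-14)=119 g(18,-12)=544 g(18,-10)=1700 g(18,-8)=3808 g(18,-6)=6188 g(18,-4)=7072 g(18,-2)=4862 g(18,2)=4862 g(18,4)=7072 g(18,6)=6188 g(18,8)=3808 g(18,10)=1700 g(18,12)=544 g(18,14)=119 g(18,16)=16 g(18,18)=1
t=19: g(19,-19)=1 g(19,-17)=17 g(19,-15)=135 g(19,-13)=663 g(19,-11)=2244 g(19,-9)=5508 g(19,-7)=9996 g(19,-5)=13260 g(19,-3)=11934 g(19,-1)=4862 g(19,1)=4862 g(19,3)=11934 g(19,5)=13260 g(19,7)=9996 g(19,9)=5508 g(19,11)=2244 g(19,13)=663 g(19,15)=135 g(19,17)=17 g(19,19)=1
t=20: g(20,-20)=1 g(20,-18)=18 g(20,-16)=152 g(20,-14)=798 g(20,-12)=2907 g(20,-10)=7752 g(20,-8)=15504 g(20,-6)=23256 g(20,-4)=25194 g(20,-2)=16796 g(20,2)=16796 g(20,4)=25194 g(20,6)=23256 g(20,8)=15504 g(20,10)=7752 g(20,12)=2907 g(20,14)=798 g(20,16)=152 g(20,18)=18 g(20,20)=1
t=21: g(21,-21)=1 g(21,-19)=19 g(21,-17)=170 g(21,-15)=950 g(21,-13)=3705 g(21,-11)=10659 g(21,-9)=23256 g(21,-7)=38760 g(21,-5)=48450 g(21,-3)=41990 g(21,-1)=16796 g(21,1)=16796 g(21,3)=41990 g(21,5)=48450 g(21,7)=38760 g(21,9)=23256 g(21,11)=10659 g(21,13)=3705 g(21,15)=950 g(21,17)=170 g(21,19)=19 g(21,21)=1
t=22: g(22,-22)=1 g(22,-20)=20 g(22,-18)=189 g(22,-16)=1120 g(22,-14)=4655 g(22,-12)=14364 g(22,-10)=33915 g(22,-8)=62016 g(22,-6)=87210 g(22,-4)=90440 g(22,-2)=58786 g(22,2)=58786 g(22,4)=90440 g(22,6)=87210 g(22,8)=62016 g(22,10)=33915 g(22,12)=14364 g(22,14)=4655 g(22,16)=1120 g(22,18)=189 g(22,20)=20 g(22,22)=1
t=23: g(23,-23)=1 g(23,-21)=21 g(23,-19)=209 g(23,-17)=1309 g(23,-15)=5775 g(23,-13)=19019 g(23,-11)=48279 g(23,-9)=95931 g(23,-7)=149226 g(23,-5)=177650 g(23,-3)=149226 g(23,-1)=58786 g(23,1)=58786 g(23,3)=149226 g(23,5)=177650 g(23,7)=149226 g(23,9)=95931 g(23,11)=48279 g(23,13)=19019 g(23,15)=5775 g(23,17)=1309 g(23,19)=209 g(23,21)=21 g(23,23)=1
t=24: g(24,-24)=1 g(24,-22)=22 g(24,-20)=230 g(24,-18)=1518 g(24,-16)=7084 g(24,-14)=24794 g(24,-12)=67298 g(24,-10)=144210 g(24,-8)=245157 g(24,-6)=326876 g(24,-4)=326876 g(24,-2)=208012 g(24,2)=208012 g(24,4)=326876 g(24,6)=326876 g(24,8)=245157 g(24,10)=144210 g(24,12)=67298 g(24,14)=24794 g(24,16)=7084 g(24,18)=1518 g(24,20)=230 g(24,22)=22 g(24,24)=1
t=25: g(25,-25)=1 g(25,-23)=23 g(25,-21)=252 g(25,-19)=1748 g(25,-17)=8602 g(25,-15)=31878 g(25,-13)=92092 g(25,-11)=211508 g(25,-9)=389367 g(25,-7)=572033 g(25,-5)=653752 g(25,-3)=534888 g(25,-1)=208012 g(25,1)=208012 g(25,3)=534888 g(25,5)=653752 g(25,7)=572033 g(25,9)=389367 g(25,11)=211508 g(25,13)=92092 g(25,15)=31878 g(25,17)=8602 g(25,19)=1748 g(25,21)=252 g(25,23)=23 g(25,25)=1
t=26: g(26,-26)=1 g(26,-24)=24 g(26,-22)=275 g(26,-20)=2000 g(26,-18)=10350 g(26,-16)=40480 g(26,-14)=123970 g(26,-12)=303600 g(26,-10)=600875 g(26,-8)=961400 g(26,-6)=1225785 g(26,-4)=1188640 g(26,-2)=742900 g(26,2)=742900 g(26,4)=1188640 g(26,6)=1225785 g(26,8)=961400 g(26,10)=600875 g(26,12)=303600 g(26,14)=123970 g(26,16)=40480 g(26,18)=10350 g(26,20)=2000 g(26,22)=275 g(26,24)=24 g(26,26)=1
t=27: g(27,-27)=1 g(27,-25)=25 g(27,-23)=299 g(27,-21)=2275 g(27,-19)=12350 g(27,-17)=50830 g(27,-15)=164450 g(27,-13)=427570 g(27,-11)=904475 g(27,-9)=1562275 g(27,-7)=2187185 g(27,-5)=2414425 g(27,-3)=1931540 g(27,-1)=742900 g(27,1)=742900 g(27,3)=1931540 g(27,5)=2414425 g(27,7)=2187185 g(27,9)=1562275 g(27,11)=904475 g(27,13)=427570 g(27,15)=164450 g(27,17)=50830 g(27,19)=12350 g(27,21)=2275 g(27,23)=299 g(27,25)=25 g(27,27)=1
t=28: g(28,-28)=1 g(28,-26)=26 g(28,-24)=324 g(28,-22)=2574 g(28,-20)=14625 g(28,-18)=63180 g(28,-16)=215280 g(28,-14)=592020 g(28,-12)=1332045 g(28,-10)=2466750 g(28,-8)=3749460 g(28,-6)=4601610 g(28,-4)=4345965 g(28,-2)=2674440 g(28,2)=2674440 g(28,4)=4345965 g(28,6)=4601610 g(28,8)=3749460 g(28,10)=2466750 g(28,12)=1332045 g(28,14)=592020 g(28,16)=215280 g(28,18)=63180 g(28,20)=14625 g(28,22)=2574 g(28,24)=324 g(28,26)=26 g(28,28)=1
t=29: g(29,-29)=1 g(29,-27)=27 g(29,-25)=350 g(29,-23)=2898 g(29,-21)=17199 g(29,-19)=77805 g(29,-17)=278460 g(29,-15)=807300 g(29,-13)=1924065 g(29,-11)=3798795 g(29,-9)=6216210 g(29,-7)=8351070 g(29,-5)=8947575 g(29,-3)=7020405 g(29,-1)=2674440 g(29,1)=2674440 g(29,3)=7020405 g(29,5)=8947575 g(29,7)=8351070 g(29,9)=6216210 g(29,11)=3798795 g(29,13)=1924065 g(29,15)=807300 g(29,17)=278460 g(29,19)=77805 g(29,21)=17199 g(29,23)=2898 g(29,25)=350 g(29,27)=27 g(29,29)=1
Paths never hitting 0: Σ_s g(29,s) = 80233200
Paths hitting 0: 2^29 - 80233200 = 456637712
P = 456637712/536870912 = 28539857/33554432

Answer: 28539857/33554432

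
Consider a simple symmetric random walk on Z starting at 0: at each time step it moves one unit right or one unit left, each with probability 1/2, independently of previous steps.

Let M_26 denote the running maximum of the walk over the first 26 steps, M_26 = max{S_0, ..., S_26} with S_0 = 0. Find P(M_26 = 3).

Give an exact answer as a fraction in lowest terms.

Answer: 482885/4194304

Derivation:
Let M_26 = max(S_0,...,S_26). Use the reflection principle: for j ≥ 1, #{paths with M_26 ≥ j} = #{S_26 ≥ j} + #{S_26 ≥ j+1}.
By reflection, #{M_26 ≥ 3} = #{S_26 ≥ 3} + #{S_26 ≥ 4} = 18696432 + 18696432 = 37392864.
#{M_26 ≥ 4} = #{S_26 ≥ 4} + #{S_26 ≥ 5} = 18696432 + 10970272 = 29666704.
#{M_26 = 3} = 37392864 - 29666704 = 7726160.
P(M_26 = 3) = 7726160/67108864 = 482885/4194304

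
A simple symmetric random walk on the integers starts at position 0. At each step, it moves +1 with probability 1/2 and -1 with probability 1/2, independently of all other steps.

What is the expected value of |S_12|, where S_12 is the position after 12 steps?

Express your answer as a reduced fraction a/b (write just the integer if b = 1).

S_12 takes values m ≡ 0 (mod 2) with |m| ≤ 12; P(S_12=m) = C(12,(12+m)/2)/2^12.
Total paths: 2^12 = 4096
Distribution: P(S=-12)=1/4096, P(S=-10)=12/4096, P(S=-8)=66/4096, P(S=-6)=220/4096, P(S=-4)=495/4096, P(S=-2)=792/4096, P(S=0)=924/4096, P(S=2)=792/4096, P(S=4)=495/4096, P(S=6)=220/4096, P(S=8)=66/4096, P(S=10)=12/4096, P(S=12)=1/4096
E[|S_12|] = Σ_m |m|·P(S_12=m) = 11088/4096 = 693/256

Answer: 693/256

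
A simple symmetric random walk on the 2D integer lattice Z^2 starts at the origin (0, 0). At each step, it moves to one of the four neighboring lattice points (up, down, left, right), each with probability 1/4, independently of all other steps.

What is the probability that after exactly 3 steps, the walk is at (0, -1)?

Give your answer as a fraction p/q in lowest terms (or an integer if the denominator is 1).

Answer: 9/64

Derivation:
Let h be the number of horizontal steps (so 3-h are vertical). To end at (0,-1) need (h+0)/2 right-steps and ((3-h)-1)/2 up-steps.
Sum over h with 0 ≤ h ≤ 2, h ≡ 0 (mod 2), 3-h ≡ 1 (mod 2):
h=0: C(3,0)·C(0,0)·C(3,1) = 1·1·3 = 3
h=2: C(3,2)·C(2,1)·C(1,0) = 3·2·1 = 6
Total favorable: 9
Total paths: 4^3 = 64
P = 9/64 = 9/64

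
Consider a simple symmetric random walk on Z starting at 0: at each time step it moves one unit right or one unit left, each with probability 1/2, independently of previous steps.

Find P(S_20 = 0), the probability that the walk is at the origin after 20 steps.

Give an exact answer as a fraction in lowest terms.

To return to 0 after 20 steps: need exactly 10 steps of +1 and 10 of -1.
Favorable paths: C(20,10) = 184756
Total paths: 2^20 = 1048576
P = 184756/1048576 = 46189/262144

Answer: 46189/262144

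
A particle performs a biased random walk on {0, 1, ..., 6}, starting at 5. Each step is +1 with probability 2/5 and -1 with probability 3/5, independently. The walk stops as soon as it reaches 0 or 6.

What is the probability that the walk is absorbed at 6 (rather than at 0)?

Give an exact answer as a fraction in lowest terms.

Biased walk: p = 2/5, q = 3/5, r = q/p = 3/2
Gambler's ruin: P(hit 6 before 0 | start at 5) = (1 - r^a)/(1 - r^N)
r^5 = 243/32; r^6 = 729/64
P = (1 - 243/32) / (1 - 729/64) = -211/32 / -665/64 = 422/665

Answer: 422/665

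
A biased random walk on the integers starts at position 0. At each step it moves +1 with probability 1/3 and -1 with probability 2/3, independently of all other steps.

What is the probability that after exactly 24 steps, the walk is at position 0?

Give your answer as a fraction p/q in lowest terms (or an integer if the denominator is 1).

To be at 0 after 24 steps: need exactly 12 steps of +1 and 12 of -1.
Number of such sequences: C(24,12) = 2704156
Each has probability (1/3)^12 · (2/3)^12 = 4096/282429536481
P = 2704156 · 4096/282429536481 = 11076222976/282429536481

Answer: 11076222976/282429536481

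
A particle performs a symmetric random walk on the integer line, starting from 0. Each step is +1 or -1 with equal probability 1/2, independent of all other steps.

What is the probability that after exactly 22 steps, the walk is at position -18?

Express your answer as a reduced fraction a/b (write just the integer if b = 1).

Answer: 231/4194304

Derivation:
To reach position -18 after 22 steps: need 2 steps of +1 and 20 of -1.
Favorable paths: C(22,2) = 231
Total paths: 2^22 = 4194304
P = 231/4194304 = 231/4194304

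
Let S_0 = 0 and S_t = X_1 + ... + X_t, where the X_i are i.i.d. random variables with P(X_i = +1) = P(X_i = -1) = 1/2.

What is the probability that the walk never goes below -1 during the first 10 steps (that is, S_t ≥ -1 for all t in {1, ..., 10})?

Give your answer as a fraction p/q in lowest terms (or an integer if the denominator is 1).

Answer: 231/512

Derivation:
Let f(t,s) = #length-t paths at position s with S_1..S_t all ≥ -1.
f(t,s) = f(t-1,s-1) + f(t-1,s+1) for s ≥ -1; f(t,s) = 0 for s < -1.
t=0: f(0,0)=1
t=1: f(1,-1)=1 f(1,1)=1
t=2: f(2,0)=2 f(2,2)=1
t=3: f(3,-1)=2 f(3,1)=3 f(3,3)=1
t=4: f(4,0)=5 f(4,2)=4 f(4,4)=1
t=5: f(5,-1)=5 f(5,1)=9 f(5,3)=5 f(5,5)=1
t=6: f(6,0)=14 f(6,2)=14 f(6,4)=6 f(6,6)=1
t=7: f(7,-1)=14 f(7,1)=28 f(7,3)=20 f(7,5)=7 f(7,7)=1
t=8: f(8,0)=42 f(8,2)=48 f(8,4)=27 f(8,6)=8 f(8,8)=1
t=9: f(9,-1)=42 f(9,1)=90 f(9,3)=75 f(9,5)=35 f(9,7)=9 f(9,9)=1
t=10: f(10,0)=132 f(10,2)=165 f(10,4)=110 f(10,6)=44 f(10,8)=10 f(10,10)=1
Σ_s f(10,s) = 462
P = 462/1024 = 231/512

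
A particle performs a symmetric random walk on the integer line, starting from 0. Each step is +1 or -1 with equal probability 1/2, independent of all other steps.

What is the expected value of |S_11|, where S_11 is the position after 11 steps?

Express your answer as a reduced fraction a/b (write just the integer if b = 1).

Answer: 693/256

Derivation:
S_11 takes values m ≡ 1 (mod 2) with |m| ≤ 11; P(S_11=m) = C(11,(11+m)/2)/2^11.
Total paths: 2^11 = 2048
Distribution: P(S=-11)=1/2048, P(S=-9)=11/2048, P(S=-7)=55/2048, P(S=-5)=165/2048, P(S=-3)=330/2048, P(S=-1)=462/2048, P(S=1)=462/2048, P(S=3)=330/2048, P(S=5)=165/2048, P(S=7)=55/2048, P(S=9)=11/2048, P(S=11)=1/2048
E[|S_11|] = Σ_m |m|·P(S_11=m) = 5544/2048 = 693/256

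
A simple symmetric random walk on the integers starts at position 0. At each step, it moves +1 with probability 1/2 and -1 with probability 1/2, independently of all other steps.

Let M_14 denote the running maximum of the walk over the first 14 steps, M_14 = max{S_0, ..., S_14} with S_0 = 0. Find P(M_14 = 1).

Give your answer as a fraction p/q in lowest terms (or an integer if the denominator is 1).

Answer: 3003/16384

Derivation:
Let M_14 = max(S_0,...,S_14). Use the reflection principle: for j ≥ 1, #{paths with M_14 ≥ j} = #{S_14 ≥ j} + #{S_14 ≥ j+1}.
By reflection, #{M_14 ≥ 1} = #{S_14 ≥ 1} + #{S_14 ≥ 2} = 6476 + 6476 = 12952.
#{M_14 ≥ 2} = #{S_14 ≥ 2} + #{S_14 ≥ 3} = 6476 + 3473 = 9949.
#{M_14 = 1} = 12952 - 9949 = 3003.
P(M_14 = 1) = 3003/16384 = 3003/16384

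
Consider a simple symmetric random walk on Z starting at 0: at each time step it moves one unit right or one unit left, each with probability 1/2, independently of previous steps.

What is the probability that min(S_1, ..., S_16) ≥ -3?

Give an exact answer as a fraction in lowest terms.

Let f(t,s) = #length-t paths at position s with S_1..S_t all ≥ -3.
f(t,s) = f(t-1,s-1) + f(t-1,s+1) for s ≥ -3; f(t,s) = 0 for s < -3.
t=0: f(0,0)=1
t=1: f(1,-1)=1 f(1,1)=1
t=2: f(2,-2)=1 f(2,0)=2 f(2,2)=1
t=3: f(3,-3)=1 f(3,-1)=3 f(3,1)=3 f(3,3)=1
t=4: f(4,-2)=4 f(4,0)=6 f(4,2)=4 f(4,4)=1
t=5: f(5,-3)=4 f(5,-1)=10 f(5,1)=10 f(5,3)=5 f(5,5)=1
t=6: f(6,-2)=14 f(6,0)=20 f(6,2)=15 f(6,4)=6 f(6,6)=1
t=7: f(7,-3)=14 f(7,-1)=34 f(7,1)=35 f(7,3)=21 f(7,5)=7 f(7,7)=1
t=8: f(8,-2)=48 f(8,0)=69 f(8,2)=56 f(8,4)=28 f(8,6)=8 f(8,8)=1
t=9: f(9,-3)=48 f(9,-1)=117 f(9,1)=125 f(9,3)=84 f(9,5)=36 f(9,7)=9 f(9,9)=1
t=10: f(10,-2)=165 f(10,0)=242 f(10,2)=209 f(10,4)=120 f(10,6)=45 f(10,8)=10 f(10,10)=1
t=11: f(11,-3)=165 f(11,-1)=407 f(11,1)=451 f(11,3)=329 f(11,5)=165 f(11,7)=55 f(11,9)=11 f(11,11)=1
t=12: f(12,-2)=572 f(12,0)=858 f(12,2)=780 f(12,4)=494 f(12,6)=220 f(12,8)=66 f(12,10)=12 f(12,12)=1
t=13: f(13,-3)=572 f(13,-1)=1430 f(13,1)=1638 f(13,3)=1274 f(13,5)=714 f(13,7)=286 f(13,9)=78 f(13,11)=13 f(13,13)=1
t=14: f(14,-2)=2002 f(14,0)=3068 f(14,2)=2912 f(14,4)=1988 f(14,6)=1000 f(14,8)=364 f(14,10)=91 f(14,12)=14 f(14,14)=1
t=15: f(15,-3)=2002 f(15,-1)=5070 f(15,1)=5980 f(15,3)=4900 f(15,5)=2988 f(15,7)=1364 f(15,9)=455 f(15,11)=105 f(15,13)=15 f(15,15)=1
t=16: f(16,-2)=7072 f(16,0)=11050 f(16,2)=10880 f(16,4)=7888 f(16,6)=4352 f(16,8)=1819 f(16,10)=560 f(16,12)=120 f(16,14)=16 f(16,16)=1
Σ_s f(16,s) = 43758
P = 43758/65536 = 21879/32768

Answer: 21879/32768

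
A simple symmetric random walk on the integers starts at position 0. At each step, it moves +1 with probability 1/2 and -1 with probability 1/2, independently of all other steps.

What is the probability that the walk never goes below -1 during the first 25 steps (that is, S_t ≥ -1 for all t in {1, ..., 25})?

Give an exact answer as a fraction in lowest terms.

Answer: 1300075/4194304

Derivation:
Let f(t,s) = #length-t paths at position s with S_1..S_t all ≥ -1.
f(t,s) = f(t-1,s-1) + f(t-1,s+1) for s ≥ -1; f(t,s) = 0 for s < -1.
t=0: f(0,0)=1
t=1: f(1,-1)=1 f(1,1)=1
t=2: f(2,0)=2 f(2,2)=1
t=3: f(3,-1)=2 f(3,1)=3 f(3,3)=1
t=4: f(4,0)=5 f(4,2)=4 f(4,4)=1
t=5: f(5,-1)=5 f(5,1)=9 f(5,3)=5 f(5,5)=1
t=6: f(6,0)=14 f(6,2)=14 f(6,4)=6 f(6,6)=1
t=7: f(7,-1)=14 f(7,1)=28 f(7,3)=20 f(7,5)=7 f(7,7)=1
t=8: f(8,0)=42 f(8,2)=48 f(8,4)=27 f(8,6)=8 f(8,8)=1
t=9: f(9,-1)=42 f(9,1)=90 f(9,3)=75 f(9,5)=35 f(9,7)=9 f(9,9)=1
t=10: f(10,0)=132 f(10,2)=165 f(10,4)=110 f(10,6)=44 f(10,8)=10 f(10,10)=1
t=11: f(11,-1)=132 f(11,1)=297 f(11,3)=275 f(11,5)=154 f(11,7)=54 f(11,9)=11 f(11,11)=1
t=12: f(12,0)=429 f(12,2)=572 f(12,4)=429 f(12,6)=208 f(12,8)=65 f(12,10)=12 f(12,12)=1
t=13: f(13,-1)=429 f(13,1)=1001 f(13,3)=1001 f(13,5)=637 f(13,7)=273 f(13,9)=77 f(13,11)=13 f(13,13)=1
t=14: f(14,0)=1430 f(14,2)=2002 f(14,4)=1638 f(14,6)=910 f(14,8)=350 f(14,10)=90 f(14,12)=14 f(14,14)=1
t=15: f(15,-1)=1430 f(15,1)=3432 f(15,3)=3640 f(15,5)=2548 f(15,7)=1260 f(15,9)=440 f(15,11)=104 f(15,13)=15 f(15,15)=1
t=16: f(16,0)=4862 f(16,2)=7072 f(16,4)=6188 f(16,6)=3808 f(16,8)=1700 f(16,10)=544 f(16,12)=119 f(16,14)=16 f(16,16)=1
t=17: f(17,-1)=4862 f(17,1)=11934 f(17,3)=13260 f(17,5)=9996 f(17,7)=5508 f(17,9)=2244 f(17,11)=663 f(17,13)=135 f(17,15)=17 f(17,17)=1
t=18: f(18,0)=16796 f(18,2)=25194 f(18,4)=23256 f(18,6)=15504 f(18,8)=7752 f(18,10)=2907 f(18,12)=798 f(18,14)=152 f(18,16)=18 f(18,18)=1
t=19: f(19,-1)=16796 f(19,1)=41990 f(19,3)=48450 f(19,5)=38760 f(19,7)=23256 f(19,9)=10659 f(19,11)=3705 f(19,13)=950 f(19,15)=170 f(19,17)=19 f(19,19)=1
t=20: f(20,0)=58786 f(20,2)=90440 f(20,4)=87210 f(20,6)=62016 f(20,8)=33915 f(20,10)=14364 f(20,12)=4655 f(20,14)=1120 f(20,16)=189 f(20,18)=20 f(20,20)=1
t=21: f(21,-1)=58786 f(21,1)=149226 f(21,3)=177650 f(21,5)=149226 f(21,7)=95931 f(21,9)=48279 f(21,11)=19019 f(21,13)=5775 f(21,15)=1309 f(21,17)=209 f(21,19)=21 f(21,21)=1
t=22: f(22,0)=208012 f(22,2)=326876 f(22,4)=326876 f(22,6)=245157 f(22,8)=144210 f(22,10)=67298 f(22,12)=24794 f(22,14)=7084 f(22,16)=1518 f(22,18)=230 f(22,20)=22 f(22,22)=1
t=23: f(23,-1)=208012 f(23,1)=534888 f(23,3)=653752 f(23,5)=572033 f(23,7)=389367 f(23,9)=211508 f(23,11)=92092 f(23,13)=31878 f(23,15)=8602 f(23,17)=1748 f(23,19)=252 f(23,21)=23 f(23,23)=1
t=24: f(24,0)=742900 f(24,2)=1188640 f(24,4)=1225785 f(24,6)=961400 f(24,8)=600875 f(24,10)=303600 f(24,12)=123970 f(24,14)=40480 f(24,16)=10350 f(24,18)=2000 f(24,20)=275 f(24,22)=24 f(24,24)=1
t=25: f(25,-1)=742900 f(25,1)=1931540 f(25,3)=2414425 f(25,5)=2187185 f(25,7)=1562275 f(25,9)=904475 f(25,11)=427570 f(25,13)=164450 f(25,15)=50830 f(25,17)=12350 f(25,19)=2275 f(25,21)=299 f(25,23)=25 f(25,25)=1
Σ_s f(25,s) = 10400600
P = 10400600/33554432 = 1300075/4194304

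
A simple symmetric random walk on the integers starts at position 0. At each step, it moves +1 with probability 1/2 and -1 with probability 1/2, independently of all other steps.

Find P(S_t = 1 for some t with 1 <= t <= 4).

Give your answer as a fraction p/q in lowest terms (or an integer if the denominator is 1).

Count via complement. Let g(t,s) = #length-t paths at position s with S_1..S_t all ≠ 1.
g(t,s) = g(t-1,s-1) + g(t-1,s+1) for s ≠ 1; g(t,1) = 0.
t=0: g(0,0)=1
t=1: g(1,-1)=1
t=2: g(2,-2)=1 g(2,0)=1
t=3: g(3,-3)=1 g(3,-1)=2
t=4: g(4,-4)=1 g(4,-2)=3 g(4,0)=2
Paths never hitting 1: Σ_s g(4,s) = 6
Paths hitting 1: 2^4 - 6 = 10
P = 10/16 = 5/8

Answer: 5/8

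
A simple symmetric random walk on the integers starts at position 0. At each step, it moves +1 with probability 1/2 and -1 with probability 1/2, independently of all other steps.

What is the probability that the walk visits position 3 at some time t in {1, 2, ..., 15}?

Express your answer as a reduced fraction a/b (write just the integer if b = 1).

Answer: 14893/32768

Derivation:
Count via complement. Let g(t,s) = #length-t paths at position s with S_1..S_t all ≠ 3.
g(t,s) = g(t-1,s-1) + g(t-1,s+1) for s ≠ 3; g(t,3) = 0.
t=0: g(0,0)=1
t=1: g(1,-1)=1 g(1,1)=1
t=2: g(2,-2)=1 g(2,0)=2 g(2,2)=1
t=3: g(3,-3)=1 g(3,-1)=3 g(3,1)=3
t=4: g(4,-4)=1 g(4,-2)=4 g(4,0)=6 g(4,2)=3
t=5: g(5,-5)=1 g(5,-3)=5 g(5,-1)=10 g(5,1)=9
t=6: g(6,-6)=1 g(6,-4)=6 g(6,-2)=15 g(6,0)=19 g(6,2)=9
t=7: g(7,-7)=1 g(7,-5)=7 g(7,-3)=21 g(7,-1)=34 g(7,1)=28
t=8: g(8,-8)=1 g(8,-6)=8 g(8,-4)=28 g(8,-2)=55 g(8,0)=62 g(8,2)=28
t=9: g(9,-9)=1 g(9,-7)=9 g(9,-5)=36 g(9,-3)=83 g(9,-1)=117 g(9,1)=90
t=10: g(10,-10)=1 g(10,-8)=10 g(10,-6)=45 g(10,-4)=119 g(10,-2)=200 g(10,0)=207 g(10,2)=90
t=11: g(11,-11)=1 g(11,-9)=11 g(11,-7)=55 g(11,-5)=164 g(11,-3)=319 g(11,-1)=407 g(11,1)=297
t=12: g(12,-12)=1 g(12,-10)=12 g(12,-8)=66 g(12,-6)=219 g(12,-4)=483 g(12,-2)=726 g(12,0)=704 g(12,2)=297
t=13: g(13,-13)=1 g(13,-11)=13 g(13,-9)=78 g(13,-7)=285 g(13,-5)=702 g(13,-3)=1209 g(13,-1)=1430 g(13,1)=1001
t=14: g(14,-14)=1 g(14,-12)=14 g(14,-10)=91 g(14,-8)=363 g(14,-6)=987 g(14,-4)=1911 g(14,-2)=2639 g(14,0)=2431 g(14,2)=1001
t=15: g(15,-15)=1 g(15,-13)=15 g(15,-11)=105 g(15,-9)=454 g(15,-7)=1350 g(15,-5)=2898 g(15,-3)=4550 g(15,-1)=5070 g(15,1)=3432
Paths never hitting 3: Σ_s g(15,s) = 17875
Paths hitting 3: 2^15 - 17875 = 14893
P = 14893/32768 = 14893/32768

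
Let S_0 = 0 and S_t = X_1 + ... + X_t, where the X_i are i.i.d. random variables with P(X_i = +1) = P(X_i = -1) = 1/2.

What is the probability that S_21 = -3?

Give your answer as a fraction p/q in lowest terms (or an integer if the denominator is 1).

To reach position -3 after 21 steps: need 9 steps of +1 and 12 of -1.
Favorable paths: C(21,9) = 293930
Total paths: 2^21 = 2097152
P = 293930/2097152 = 146965/1048576

Answer: 146965/1048576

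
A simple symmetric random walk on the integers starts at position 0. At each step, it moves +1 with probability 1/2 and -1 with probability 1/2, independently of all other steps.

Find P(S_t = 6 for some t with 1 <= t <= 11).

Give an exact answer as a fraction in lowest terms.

Count via complement. Let g(t,s) = #length-t paths at position s with S_1..S_t all ≠ 6.
g(t,s) = g(t-1,s-1) + g(t-1,s+1) for s ≠ 6; g(t,6) = 0.
t=0: g(0,0)=1
t=1: g(1,-1)=1 g(1,1)=1
t=2: g(2,-2)=1 g(2,0)=2 g(2,2)=1
t=3: g(3,-3)=1 g(3,-1)=3 g(3,1)=3 g(3,3)=1
t=4: g(4,-4)=1 g(4,-2)=4 g(4,0)=6 g(4,2)=4 g(4,4)=1
t=5: g(5,-5)=1 g(5,-3)=5 g(5,-1)=10 g(5,1)=10 g(5,3)=5 g(5,5)=1
t=6: g(6,-6)=1 g(6,-4)=6 g(6,-2)=15 g(6,0)=20 g(6,2)=15 g(6,4)=6
t=7: g(7,-7)=1 g(7,-5)=7 g(7,-3)=21 g(7,-1)=35 g(7,1)=35 g(7,3)=21 g(7,5)=6
t=8: g(8,-8)=1 g(8,-6)=8 g(8,-4)=28 g(8,-2)=56 g(8,0)=70 g(8,2)=56 g(8,4)=27
t=9: g(9,-9)=1 g(9,-7)=9 g(9,-5)=36 g(9,-3)=84 g(9,-1)=126 g(9,1)=126 g(9,3)=83 g(9,5)=27
t=10: g(10,-10)=1 g(10,-8)=10 g(10,-6)=45 g(10,-4)=120 g(10,-2)=210 g(10,0)=252 g(10,2)=209 g(10,4)=110
t=11: g(11,-11)=1 g(11,-9)=11 g(11,-7)=55 g(11,-5)=165 g(11,-3)=330 g(11,-1)=462 g(11,1)=461 g(11,3)=319 g(11,5)=110
Paths never hitting 6: Σ_s g(11,s) = 1914
Paths hitting 6: 2^11 - 1914 = 134
P = 134/2048 = 67/1024

Answer: 67/1024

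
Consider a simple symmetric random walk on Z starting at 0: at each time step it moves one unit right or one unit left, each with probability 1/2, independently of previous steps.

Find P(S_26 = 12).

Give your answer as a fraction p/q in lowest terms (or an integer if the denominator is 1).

Answer: 82225/8388608

Derivation:
To reach position 12 after 26 steps: need 19 steps of +1 and 7 of -1.
Favorable paths: C(26,19) = 657800
Total paths: 2^26 = 67108864
P = 657800/67108864 = 82225/8388608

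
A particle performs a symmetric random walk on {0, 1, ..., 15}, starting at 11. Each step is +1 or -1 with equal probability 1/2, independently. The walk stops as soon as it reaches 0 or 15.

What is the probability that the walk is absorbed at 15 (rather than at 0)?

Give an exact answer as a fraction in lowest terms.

Symmetric walk (p = 1/2): the harmonic-function argument gives P(hit 15 before 0 | start at 11) = a/N.
P = 11/15 = 11/15

Answer: 11/15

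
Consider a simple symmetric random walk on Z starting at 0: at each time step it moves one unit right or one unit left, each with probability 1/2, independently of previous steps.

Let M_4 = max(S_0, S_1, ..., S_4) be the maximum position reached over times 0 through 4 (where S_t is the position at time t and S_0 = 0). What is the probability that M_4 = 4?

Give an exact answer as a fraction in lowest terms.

Let M_4 = max(S_0,...,S_4). Use the reflection principle: for j ≥ 1, #{paths with M_4 ≥ j} = #{S_4 ≥ j} + #{S_4 ≥ j+1}.
By reflection, #{M_4 ≥ 4} = #{S_4 ≥ 4} + #{S_4 ≥ 5} = 1 + 0 = 1.
#{M_4 ≥ 5} = #{S_4 ≥ 5} + #{S_4 ≥ 6} = 0 + 0 = 0.
#{M_4 = 4} = 1 - 0 = 1.
P(M_4 = 4) = 1/16 = 1/16

Answer: 1/16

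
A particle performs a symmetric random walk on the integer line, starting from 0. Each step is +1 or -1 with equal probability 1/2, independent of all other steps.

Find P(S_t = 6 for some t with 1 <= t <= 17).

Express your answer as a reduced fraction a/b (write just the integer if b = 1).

Count via complement. Let g(t,s) = #length-t paths at position s with S_1..S_t all ≠ 6.
g(t,s) = g(t-1,s-1) + g(t-1,s+1) for s ≠ 6; g(t,6) = 0.
t=0: g(0,0)=1
t=1: g(1,-1)=1 g(1,1)=1
t=2: g(2,-2)=1 g(2,0)=2 g(2,2)=1
t=3: g(3,-3)=1 g(3,-1)=3 g(3,1)=3 g(3,3)=1
t=4: g(4,-4)=1 g(4,-2)=4 g(4,0)=6 g(4,2)=4 g(4,4)=1
t=5: g(5,-5)=1 g(5,-3)=5 g(5,-1)=10 g(5,1)=10 g(5,3)=5 g(5,5)=1
t=6: g(6,-6)=1 g(6,-4)=6 g(6,-2)=15 g(6,0)=20 g(6,2)=15 g(6,4)=6
t=7: g(7,-7)=1 g(7,-5)=7 g(7,-3)=21 g(7,-1)=35 g(7,1)=35 g(7,3)=21 g(7,5)=6
t=8: g(8,-8)=1 g(8,-6)=8 g(8,-4)=28 g(8,-2)=56 g(8,0)=70 g(8,2)=56 g(8,4)=27
t=9: g(9,-9)=1 g(9,-7)=9 g(9,-5)=36 g(9,-3)=84 g(9,-1)=126 g(9,1)=126 g(9,3)=83 g(9,5)=27
t=10: g(10,-10)=1 g(10,-8)=10 g(10,-6)=45 g(10,-4)=120 g(10,-2)=210 g(10,0)=252 g(10,2)=209 g(10,4)=110
t=11: g(11,-11)=1 g(11,-9)=11 g(11,-7)=55 g(11,-5)=165 g(11,-3)=330 g(11,-1)=462 g(11,1)=461 g(11,3)=319 g(11,5)=110
t=12: g(12,-12)=1 g(12,-10)=12 g(12,-8)=66 g(12,-6)=220 g(12,-4)=495 g(12,-2)=792 g(12,0)=923 g(12,2)=780 g(12,4)=429
t=13: g(13,-13)=1 g(13,-11)=13 g(13,-9)=78 g(13,-7)=286 g(13,-5)=715 g(13,-3)=1287 g(13,-1)=1715 g(13,1)=1703 g(13,3)=1209 g(13,5)=429
t=14: g(14,-14)=1 g(14,-12)=14 g(14,-10)=91 g(14,-8)=364 g(14,-6)=1001 g(14,-4)=2002 g(14,-2)=3002 g(14,0)=3418 g(14,2)=2912 g(14,4)=1638
t=15: g(15,-15)=1 g(15,-13)=15 g(15,-11)=105 g(15,-9)=455 g(15,-7)=1365 g(15,-5)=3003 g(15,-3)=5004 g(15,-1)=6420 g(15,1)=6330 g(15,3)=4550 g(15,5)=1638
t=16: g(16,-16)=1 g(16,-14)=16 g(16,-12)=120 g(16,-10)=560 g(16,-8)=1820 g(16,-6)=4368 g(16,-4)=8007 g(16,-2)=11424 g(16,0)=12750 g(16,2)=10880 g(16,4)=6188
t=17: g(17,-17)=1 g(17,-15)=17 g(17,-13)=136 g(17,-11)=680 g(17,-9)=2380 g(17,-7)=6188 g(17,-5)=12375 g(17,-3)=19431 g(17,-1)=24174 g(17,1)=23630 g(17,3)=17068 g(17,5)=6188
Paths never hitting 6: Σ_s g(17,s) = 112268
Paths hitting 6: 2^17 - 112268 = 18804
P = 18804/131072 = 4701/32768

Answer: 4701/32768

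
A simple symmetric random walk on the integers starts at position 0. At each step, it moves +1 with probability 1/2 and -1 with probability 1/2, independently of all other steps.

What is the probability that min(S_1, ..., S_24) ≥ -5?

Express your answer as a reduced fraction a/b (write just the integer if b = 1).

Let f(t,s) = #length-t paths at position s with S_1..S_t all ≥ -5.
f(t,s) = f(t-1,s-1) + f(t-1,s+1) for s ≥ -5; f(t,s) = 0 for s < -5.
t=0: f(0,0)=1
t=1: f(1,-1)=1 f(1,1)=1
t=2: f(2,-2)=1 f(2,0)=2 f(2,2)=1
t=3: f(3,-3)=1 f(3,-1)=3 f(3,1)=3 f(3,3)=1
t=4: f(4,-4)=1 f(4,-2)=4 f(4,0)=6 f(4,2)=4 f(4,4)=1
t=5: f(5,-5)=1 f(5,-3)=5 f(5,-1)=10 f(5,1)=10 f(5,3)=5 f(5,5)=1
t=6: f(6,-4)=6 f(6,-2)=15 f(6,0)=20 f(6,2)=15 f(6,4)=6 f(6,6)=1
t=7: f(7,-5)=6 f(7,-3)=21 f(7,-1)=35 f(7,1)=35 f(7,3)=21 f(7,5)=7 f(7,7)=1
t=8: f(8,-4)=27 f(8,-2)=56 f(8,0)=70 f(8,2)=56 f(8,4)=28 f(8,6)=8 f(8,8)=1
t=9: f(9,-5)=27 f(9,-3)=83 f(9,-1)=126 f(9,1)=126 f(9,3)=84 f(9,5)=36 f(9,7)=9 f(9,9)=1
t=10: f(10,-4)=110 f(10,-2)=209 f(10,0)=252 f(10,2)=210 f(10,4)=120 f(10,6)=45 f(10,8)=10 f(10,10)=1
t=11: f(11,-5)=110 f(11,-3)=319 f(11,-1)=461 f(11,1)=462 f(11,3)=330 f(11,5)=165 f(11,7)=55 f(11,9)=11 f(11,11)=1
t=12: f(12,-4)=429 f(12,-2)=780 f(12,0)=923 f(12,2)=792 f(12,4)=495 f(12,6)=220 f(12,8)=66 f(12,10)=12 f(12,12)=1
t=13: f(13,-5)=429 f(13,-3)=1209 f(13,-1)=1703 f(13,1)=1715 f(13,3)=1287 f(13,5)=715 f(13,7)=286 f(13,9)=78 f(13,11)=13 f(13,13)=1
t=14: f(14,-4)=1638 f(14,-2)=2912 f(14,0)=3418 f(14,2)=3002 f(14,4)=2002 f(14,6)=1001 f(14,8)=364 f(14,10)=91 f(14,12)=14 f(14,14)=1
t=15: f(15,-5)=1638 f(15,-3)=4550 f(15,-1)=6330 f(15,1)=6420 f(15,3)=5004 f(15,5)=3003 f(15,7)=1365 f(15,9)=455 f(15,11)=105 f(15,13)=15 f(15,15)=1
t=16: f(16,-4)=6188 f(16,-2)=10880 f(16,0)=12750 f(16,2)=11424 f(16,4)=8007 f(16,6)=4368 f(16,8)=1820 f(16,10)=560 f(16,12)=120 f(16,14)=16 f(16,16)=1
t=17: f(17,-5)=6188 f(17,-3)=17068 f(17,-1)=23630 f(17,1)=24174 f(17,3)=19431 f(17,5)=12375 f(17,7)=6188 f(17,9)=2380 f(17,11)=680 f(17,13)=136 f(17,15)=17 f(17,17)=1
t=18: f(18,-4)=23256 f(18,-2)=40698 f(18,0)=47804 f(18,2)=43605 f(18,4)=31806 f(18,6)=18563 f(18,8)=8568 f(18,10)=3060 f(18,12)=816 f(18,14)=153 f(18,16)=18 f(18,18)=1
t=19: f(19,-5)=23256 f(19,-3)=63954 f(19,-1)=88502 f(19,1)=91409 f(19,3)=75411 f(19,5)=50369 f(19,7)=27131 f(19,9)=11628 f(19,11)=3876 f(19,13)=969 f(19,15)=171 f(19,17)=19 f(19,19)=1
t=20: f(20,-4)=87210 f(20,-2)=152456 f(20,0)=179911 f(20,2)=166820 f(20,4)=125780 f(20,6)=77500 f(20,8)=38759 f(20,10)=15504 f(20,12)=4845 f(20,14)=1140 f(20,16)=190 f(20,18)=20 f(20,20)=1
t=21: f(21,-5)=87210 f(21,-3)=239666 f(21,-1)=332367 f(21,1)=346731 f(21,3)=292600 f(21,5)=203280 f(21,7)=116259 f(21,9)=54263 f(21,11)=20349 f(21,13)=5985 f(21,15)=1330 f(21,17)=210 f(21,19)=21 f(21,21)=1
t=22: f(22,-4)=326876 f(22,-2)=572033 f(22,0)=679098 f(22,2)=639331 f(22,4)=495880 f(22,6)=319539 f(22,8)=170522 f(22,10)=74612 f(22,12)=26334 f(22,14)=7315 f(22,16)=1540 f(22,18)=231 f(22,20)=22 f(22,22)=1
t=23: f(23,-5)=326876 f(23,-3)=898909 f(23,-1)=1251131 f(23,1)=1318429 f(23,3)=1135211 f(23,5)=815419 f(23,7)=490061 f(23,9)=245134 f(23,11)=100946 f(23,13)=33649 f(23,15)=8855 f(23,17)=1771 f(23,19)=253 f(23,21)=23 f(23,23)=1
t=24: f(24,-4)=1225785 f(24,-2)=2150040 f(24,0)=2569560 f(24,2)=2453640 f(24,4)=1950630 f(24,6)=1305480 f(24,8)=735195 f(24,10)=346080 f(24,12)=134595 f(24,14)=42504 f(24,16)=10626 f(24,18)=2024 f(24,20)=276 f(24,22)=24 f(24,24)=1
Σ_s f(24,s) = 12926460
P = 12926460/16777216 = 3231615/4194304

Answer: 3231615/4194304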